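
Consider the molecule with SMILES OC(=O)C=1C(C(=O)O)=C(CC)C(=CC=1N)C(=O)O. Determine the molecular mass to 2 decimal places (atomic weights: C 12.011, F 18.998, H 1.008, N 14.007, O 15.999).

253.21 g/mol

First, the molecular formula is C11H11NO6 (counting implicit H from valence).
  C: 11 × 12.011 = 132.121
  H: 11 × 1.008 = 11.088
  N: 1 × 14.007 = 14.007
  O: 6 × 15.999 = 95.994
Sum: 11×12.011 + 11×1.008 + 1×14.007 + 6×15.999 = 253.210 → 253.21 g/mol.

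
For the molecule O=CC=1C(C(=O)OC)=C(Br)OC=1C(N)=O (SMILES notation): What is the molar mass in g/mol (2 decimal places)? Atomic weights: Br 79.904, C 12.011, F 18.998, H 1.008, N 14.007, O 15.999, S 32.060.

First, the molecular formula is C8H6BrNO5 (counting implicit H from valence).
  Br: 1 × 79.904 = 79.904
  C: 8 × 12.011 = 96.088
  H: 6 × 1.008 = 6.048
  N: 1 × 14.007 = 14.007
  O: 5 × 15.999 = 79.995
Sum: 1×79.904 + 8×12.011 + 6×1.008 + 1×14.007 + 5×15.999 = 276.042 → 276.04 g/mol.

276.04 g/mol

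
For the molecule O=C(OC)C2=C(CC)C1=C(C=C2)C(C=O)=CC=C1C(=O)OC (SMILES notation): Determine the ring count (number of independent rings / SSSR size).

In SMILES, each pair of matching ring-closure digits denotes one ring-closing bond; the number of such bonds equals the number of independent rings.
Ring-closure bonds here: 2.

2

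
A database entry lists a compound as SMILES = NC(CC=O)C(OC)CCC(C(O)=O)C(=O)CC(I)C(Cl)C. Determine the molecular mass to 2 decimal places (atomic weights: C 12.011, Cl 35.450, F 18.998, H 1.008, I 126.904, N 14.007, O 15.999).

447.69 g/mol

First, the molecular formula is C14H23ClINO5 (counting implicit H from valence).
  C: 14 × 12.011 = 168.154
  Cl: 1 × 35.450 = 35.450
  H: 23 × 1.008 = 23.184
  I: 1 × 126.904 = 126.904
  N: 1 × 14.007 = 14.007
  O: 5 × 15.999 = 79.995
Sum: 14×12.011 + 1×35.450 + 23×1.008 + 1×126.904 + 1×14.007 + 5×15.999 = 447.694 → 447.69 g/mol.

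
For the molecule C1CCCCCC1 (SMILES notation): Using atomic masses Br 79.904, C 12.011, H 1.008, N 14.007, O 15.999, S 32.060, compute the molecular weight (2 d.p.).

First, the molecular formula is C7H14 (counting implicit H from valence).
  C: 7 × 12.011 = 84.077
  H: 14 × 1.008 = 14.112
Sum: 7×12.011 + 14×1.008 = 98.189 → 98.19 g/mol.

98.19 g/mol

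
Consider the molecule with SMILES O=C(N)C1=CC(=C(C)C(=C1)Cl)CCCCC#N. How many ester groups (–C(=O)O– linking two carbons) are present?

0

Scan the SMILES for the ester motif — none present.
Groups that are present: 1 amide, 1 nitrile.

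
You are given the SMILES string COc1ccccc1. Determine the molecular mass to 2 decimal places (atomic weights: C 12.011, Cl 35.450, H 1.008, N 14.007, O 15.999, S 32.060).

108.14 g/mol

First, the molecular formula is C7H8O (counting implicit H from valence).
  C: 7 × 12.011 = 84.077
  H: 8 × 1.008 = 8.064
  O: 1 × 15.999 = 15.999
Sum: 7×12.011 + 8×1.008 + 1×15.999 = 108.140 → 108.14 g/mol.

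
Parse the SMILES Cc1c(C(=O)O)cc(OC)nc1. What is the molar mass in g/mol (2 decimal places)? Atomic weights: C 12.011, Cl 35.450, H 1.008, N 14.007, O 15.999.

First, the molecular formula is C8H9NO3 (counting implicit H from valence).
  C: 8 × 12.011 = 96.088
  H: 9 × 1.008 = 9.072
  N: 1 × 14.007 = 14.007
  O: 3 × 15.999 = 47.997
Sum: 8×12.011 + 9×1.008 + 1×14.007 + 3×15.999 = 167.164 → 167.16 g/mol.

167.16 g/mol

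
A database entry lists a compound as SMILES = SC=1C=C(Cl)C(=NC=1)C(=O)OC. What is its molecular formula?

C7H6ClNO2S

Walk through each heavy atom and fill implicit hydrogens from standard valence (C 4, N 3, O 2, S 2, halogen 1):
  atom 1: S, bond orders sum to 1 (valence 2) → 1 H
  atom 2: C, bond orders sum to 4 (valence 4) → 0 H
  atom 3: C, bond orders sum to 3 (valence 4) → 1 H
  atom 4: C, bond orders sum to 4 (valence 4) → 0 H
  atom 5: Cl (halogen, monovalent) → 0 H
  atom 6: C, bond orders sum to 4 (valence 4) → 0 H
  atom 7: N, bond orders sum to 3 (valence 3) → 0 H
  atom 8: C, bond orders sum to 3 (valence 4) → 1 H
  atom 9: C, bond orders sum to 4 (valence 4) → 0 H
  atom 10: O, bond orders sum to 2 (valence 2) → 0 H
  atom 11: O, bond orders sum to 2 (valence 2) → 0 H
  atom 12: C, bond orders sum to 1 (valence 4) → 3 H
Totals → C:7, H:6, Cl:1, N:1, O:2, S:1.
In Hill order: C7H6ClNO2S.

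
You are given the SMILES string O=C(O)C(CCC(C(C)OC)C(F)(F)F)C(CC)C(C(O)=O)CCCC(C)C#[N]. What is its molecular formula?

Walk through each heavy atom and fill implicit hydrogens from standard valence (C 4, N 3, O 2, S 2, halogen 1):
  atom 1: O, bond orders sum to 2 (valence 2) → 0 H
  atom 2: C, bond orders sum to 4 (valence 4) → 0 H
  atom 3: O, bond orders sum to 1 (valence 2) → 1 H
  atom 4: C, bond orders sum to 3 (valence 4) → 1 H
  atom 5: C, bond orders sum to 2 (valence 4) → 2 H
  atom 6: C, bond orders sum to 2 (valence 4) → 2 H
  atom 7: C, bond orders sum to 3 (valence 4) → 1 H
  atom 8: C, bond orders sum to 3 (valence 4) → 1 H
  atom 9: C, bond orders sum to 1 (valence 4) → 3 H
  atom 10: O, bond orders sum to 2 (valence 2) → 0 H
  atom 11: C, bond orders sum to 1 (valence 4) → 3 H
  atom 12: C, bond orders sum to 4 (valence 4) → 0 H
  atom 13: F (halogen, monovalent) → 0 H
  atom 14: F (halogen, monovalent) → 0 H
  atom 15: F (halogen, monovalent) → 0 H
  atom 16: C, bond orders sum to 3 (valence 4) → 1 H
  atom 17: C, bond orders sum to 2 (valence 4) → 2 H
  atom 18: C, bond orders sum to 1 (valence 4) → 3 H
  atom 19: C, bond orders sum to 3 (valence 4) → 1 H
  atom 20: C, bond orders sum to 4 (valence 4) → 0 H
  atom 21: O, bond orders sum to 1 (valence 2) → 1 H
  atom 22: O, bond orders sum to 2 (valence 2) → 0 H
  atom 23: C, bond orders sum to 2 (valence 4) → 2 H
  atom 24: C, bond orders sum to 2 (valence 4) → 2 H
  atom 25: C, bond orders sum to 2 (valence 4) → 2 H
  atom 26: C, bond orders sum to 3 (valence 4) → 1 H
  atom 27: C, bond orders sum to 1 (valence 4) → 3 H
  atom 28: C, bond orders sum to 4 (valence 4) → 0 H
  atom 29: N with explicit H count 0
Totals → C:20, H:32, F:3, N:1, O:5.
In Hill order: C20H32F3NO5.

C20H32F3NO5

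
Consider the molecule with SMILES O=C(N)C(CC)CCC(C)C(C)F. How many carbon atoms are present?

Count every carbon token in the SMILES (each C, including those in ring-closure positions and inside branches).
Carbon count: 10.

10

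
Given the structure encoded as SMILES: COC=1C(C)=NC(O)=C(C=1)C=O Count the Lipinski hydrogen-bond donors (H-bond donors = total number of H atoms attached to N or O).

1

Donors: find every N or O and count the H atoms it carries.
  atom 2 (O): bond orders sum to 2 → 0 H
  atom 6 (N): bond orders sum to 3 → 0 H
  atom 8 (O): bond orders sum to 1 → 1 H
  atom 12 (O): bond orders sum to 2 → 0 H
Lipinski HBD = 1.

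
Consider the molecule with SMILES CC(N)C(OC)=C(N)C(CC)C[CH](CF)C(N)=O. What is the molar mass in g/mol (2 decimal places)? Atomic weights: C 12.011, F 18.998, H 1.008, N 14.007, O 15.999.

First, the molecular formula is C12H24FN3O2 (counting implicit H from valence).
  C: 12 × 12.011 = 144.132
  F: 1 × 18.998 = 18.998
  H: 24 × 1.008 = 24.192
  N: 3 × 14.007 = 42.021
  O: 2 × 15.999 = 31.998
Sum: 12×12.011 + 1×18.998 + 24×1.008 + 3×14.007 + 2×15.999 = 261.341 → 261.34 g/mol.

261.34 g/mol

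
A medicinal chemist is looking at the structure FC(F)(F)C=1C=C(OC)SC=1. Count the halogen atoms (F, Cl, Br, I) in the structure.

3

Halogen atoms appear at heavy-atom positions 1, 3, 4 (3×F).
Other groups present: 1 ether.
Halogen count: 3.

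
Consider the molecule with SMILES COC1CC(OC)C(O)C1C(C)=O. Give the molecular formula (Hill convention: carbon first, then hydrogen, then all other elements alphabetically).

C9H16O4

Walk through each heavy atom and fill implicit hydrogens from standard valence (C 4, N 3, O 2, S 2, halogen 1):
  atom 1: C, bond orders sum to 1 (valence 4) → 3 H
  atom 2: O, bond orders sum to 2 (valence 2) → 0 H
  atom 3: C, bond orders sum to 3 (valence 4) → 1 H
  atom 4: C, bond orders sum to 2 (valence 4) → 2 H
  atom 5: C, bond orders sum to 3 (valence 4) → 1 H
  atom 6: O, bond orders sum to 2 (valence 2) → 0 H
  atom 7: C, bond orders sum to 1 (valence 4) → 3 H
  atom 8: C, bond orders sum to 3 (valence 4) → 1 H
  atom 9: O, bond orders sum to 1 (valence 2) → 1 H
  atom 10: C, bond orders sum to 3 (valence 4) → 1 H
  atom 11: C, bond orders sum to 4 (valence 4) → 0 H
  atom 12: C, bond orders sum to 1 (valence 4) → 3 H
  atom 13: O, bond orders sum to 2 (valence 2) → 0 H
Totals → C:9, H:16, O:4.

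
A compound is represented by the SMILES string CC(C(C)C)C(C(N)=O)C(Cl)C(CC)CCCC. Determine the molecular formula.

Walk through each heavy atom and fill implicit hydrogens from standard valence (C 4, N 3, O 2, S 2, halogen 1):
  atom 1: C, bond orders sum to 1 (valence 4) → 3 H
  atom 2: C, bond orders sum to 3 (valence 4) → 1 H
  atom 3: C, bond orders sum to 3 (valence 4) → 1 H
  atom 4: C, bond orders sum to 1 (valence 4) → 3 H
  atom 5: C, bond orders sum to 1 (valence 4) → 3 H
  atom 6: C, bond orders sum to 3 (valence 4) → 1 H
  atom 7: C, bond orders sum to 4 (valence 4) → 0 H
  atom 8: N, bond orders sum to 1 (valence 3) → 2 H
  atom 9: O, bond orders sum to 2 (valence 2) → 0 H
  atom 10: C, bond orders sum to 3 (valence 4) → 1 H
  atom 11: Cl (halogen, monovalent) → 0 H
  atom 12: C, bond orders sum to 3 (valence 4) → 1 H
  atom 13: C, bond orders sum to 2 (valence 4) → 2 H
  atom 14: C, bond orders sum to 1 (valence 4) → 3 H
  atom 15: C, bond orders sum to 2 (valence 4) → 2 H
  atom 16: C, bond orders sum to 2 (valence 4) → 2 H
  atom 17: C, bond orders sum to 2 (valence 4) → 2 H
  atom 18: C, bond orders sum to 1 (valence 4) → 3 H
Totals → C:15, H:30, Cl:1, N:1, O:1.

C15H30ClNO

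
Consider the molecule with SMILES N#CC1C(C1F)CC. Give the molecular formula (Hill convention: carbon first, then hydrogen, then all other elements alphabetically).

C6H8FN

Walk through each heavy atom and fill implicit hydrogens from standard valence (C 4, N 3, O 2, S 2, halogen 1):
  atom 1: N, bond orders sum to 3 (valence 3) → 0 H
  atom 2: C, bond orders sum to 4 (valence 4) → 0 H
  atom 3: C, bond orders sum to 3 (valence 4) → 1 H
  atom 4: C, bond orders sum to 3 (valence 4) → 1 H
  atom 5: C, bond orders sum to 3 (valence 4) → 1 H
  atom 6: F (halogen, monovalent) → 0 H
  atom 7: C, bond orders sum to 2 (valence 4) → 2 H
  atom 8: C, bond orders sum to 1 (valence 4) → 3 H
Totals → C:6, H:8, F:1, N:1.
In Hill order: C6H8FN.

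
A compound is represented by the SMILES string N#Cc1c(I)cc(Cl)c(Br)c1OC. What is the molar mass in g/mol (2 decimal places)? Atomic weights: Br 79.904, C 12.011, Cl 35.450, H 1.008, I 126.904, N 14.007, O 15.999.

First, the molecular formula is C8H4BrClINO (counting implicit H from valence).
  Br: 1 × 79.904 = 79.904
  C: 8 × 12.011 = 96.088
  Cl: 1 × 35.450 = 35.450
  H: 4 × 1.008 = 4.032
  I: 1 × 126.904 = 126.904
  N: 1 × 14.007 = 14.007
  O: 1 × 15.999 = 15.999
Sum: 1×79.904 + 8×12.011 + 1×35.450 + 4×1.008 + 1×126.904 + 1×14.007 + 1×15.999 = 372.384 → 372.38 g/mol.

372.38 g/mol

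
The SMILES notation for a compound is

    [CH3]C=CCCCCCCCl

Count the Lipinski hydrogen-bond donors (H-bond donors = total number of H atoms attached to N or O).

0

Donors: find every N or O and count the H atoms it carries.
  (no N or O atoms present)
Lipinski HBD = 0.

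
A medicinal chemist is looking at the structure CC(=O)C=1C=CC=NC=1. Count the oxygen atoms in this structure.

1

Scan the SMILES for O atoms (remember two-letter symbols like Cl and Br are single atoms).
Oxygen count: 1.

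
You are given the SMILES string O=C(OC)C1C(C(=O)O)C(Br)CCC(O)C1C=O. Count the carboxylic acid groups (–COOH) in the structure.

1

The carboxylic acid motif appears at heavy-atom position 7 in the SMILES.
Other groups present: 1 aldehyde, 1 ester, 1 hydroxyl.
Carboxylic acid count: 1.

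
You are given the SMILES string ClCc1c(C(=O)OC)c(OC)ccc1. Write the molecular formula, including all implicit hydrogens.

Walk through each heavy atom and fill implicit hydrogens from standard valence (C 4, N 3, O 2, S 2, halogen 1); for lowercase aromatic atoms, an aromatic c carries 1 H when it has two neighbours and 0 H with three, and aromatic n carries 0 H:
  atom 1: Cl (halogen, monovalent) → 0 H
  atom 2: C, bond orders sum to 2 (valence 4) → 2 H
  atom 3: aromatic c, 3 neighbours → 0 H
  atom 4: aromatic c, 3 neighbours → 0 H
  atom 5: C, bond orders sum to 4 (valence 4) → 0 H
  atom 6: O, bond orders sum to 2 (valence 2) → 0 H
  atom 7: O, bond orders sum to 2 (valence 2) → 0 H
  atom 8: C, bond orders sum to 1 (valence 4) → 3 H
  atom 9: aromatic c, 3 neighbours → 0 H
  atom 10: O, bond orders sum to 2 (valence 2) → 0 H
  atom 11: C, bond orders sum to 1 (valence 4) → 3 H
  atom 12: aromatic c, 2 neighbours → 1 H
  atom 13: aromatic c, 2 neighbours → 1 H
  atom 14: aromatic c, 2 neighbours → 1 H
Totals → C:10, H:11, Cl:1, O:3.
In Hill order: C10H11ClO3.

C10H11ClO3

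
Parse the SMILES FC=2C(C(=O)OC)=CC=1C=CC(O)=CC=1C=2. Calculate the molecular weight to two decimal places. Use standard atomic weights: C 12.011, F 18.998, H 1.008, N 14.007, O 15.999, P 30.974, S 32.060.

220.20 g/mol

First, the molecular formula is C12H9FO3 (counting implicit H from valence).
  C: 12 × 12.011 = 144.132
  F: 1 × 18.998 = 18.998
  H: 9 × 1.008 = 9.072
  O: 3 × 15.999 = 47.997
Sum: 12×12.011 + 1×18.998 + 9×1.008 + 3×15.999 = 220.199 → 220.20 g/mol.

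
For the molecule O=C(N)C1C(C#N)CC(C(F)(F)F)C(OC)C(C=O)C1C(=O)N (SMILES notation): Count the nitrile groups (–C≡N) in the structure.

The nitrile motif appears at heavy-atom position 6 in the SMILES.
Other groups present: 1 aldehyde, 2 amide, 1 ether.
Nitrile count: 1.

1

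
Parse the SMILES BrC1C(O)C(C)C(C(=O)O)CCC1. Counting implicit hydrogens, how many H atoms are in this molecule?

15

Walk through each heavy atom and fill implicit hydrogens from standard valence (C 4, N 3, O 2, S 2, halogen 1):
  atom 1: Br (halogen, monovalent) → 0 H
  atom 2: C, bond orders sum to 3 (valence 4) → 1 H
  atom 3: C, bond orders sum to 3 (valence 4) → 1 H
  atom 4: O, bond orders sum to 1 (valence 2) → 1 H
  atom 5: C, bond orders sum to 3 (valence 4) → 1 H
  atom 6: C, bond orders sum to 1 (valence 4) → 3 H
  atom 7: C, bond orders sum to 3 (valence 4) → 1 H
  atom 8: C, bond orders sum to 4 (valence 4) → 0 H
  atom 9: O, bond orders sum to 2 (valence 2) → 0 H
  atom 10: O, bond orders sum to 1 (valence 2) → 1 H
  atom 11: C, bond orders sum to 2 (valence 4) → 2 H
  atom 12: C, bond orders sum to 2 (valence 4) → 2 H
  atom 13: C, bond orders sum to 2 (valence 4) → 2 H
Total hydrogens: 15.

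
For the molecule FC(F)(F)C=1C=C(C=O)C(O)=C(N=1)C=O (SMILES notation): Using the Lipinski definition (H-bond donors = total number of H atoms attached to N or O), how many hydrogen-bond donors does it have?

1

Donors: find every N or O and count the H atoms it carries.
  atom 9 (O): bond orders sum to 2 → 0 H
  atom 11 (O): bond orders sum to 1 → 1 H
  atom 13 (N): bond orders sum to 3 → 0 H
  atom 15 (O): bond orders sum to 2 → 0 H
Lipinski HBD = 1.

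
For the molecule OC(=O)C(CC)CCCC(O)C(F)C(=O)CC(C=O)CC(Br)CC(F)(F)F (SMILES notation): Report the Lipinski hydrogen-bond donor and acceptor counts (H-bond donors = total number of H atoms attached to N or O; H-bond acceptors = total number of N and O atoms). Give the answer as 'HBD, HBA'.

Donors: find every N or O and count the H atoms it carries.
  atom 1 (O): bond orders sum to 1 → 1 H
  atom 3 (O): bond orders sum to 2 → 0 H
  atom 11 (O): bond orders sum to 1 → 1 H
  atom 15 (O): bond orders sum to 2 → 0 H
  atom 19 (O): bond orders sum to 2 → 0 H
Lipinski HBD = 2.
Acceptors: N atoms = 0, O atoms = 5 → HBA = 5.

2, 5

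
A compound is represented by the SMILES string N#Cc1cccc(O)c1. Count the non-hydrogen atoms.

Every atom symbol written in the SMILES (organic subset) is one heavy atom; implicit H are not written.
Heavy atoms by element → C:7, N:1, O:1.
Total: 9.

9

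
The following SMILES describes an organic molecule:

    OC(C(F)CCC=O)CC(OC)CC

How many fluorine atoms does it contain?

Scan the SMILES for F atoms (remember two-letter symbols like Cl and Br are single atoms).
Fluorine count: 1.

1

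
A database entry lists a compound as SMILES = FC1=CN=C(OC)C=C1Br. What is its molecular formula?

Walk through each heavy atom and fill implicit hydrogens from standard valence (C 4, N 3, O 2, S 2, halogen 1):
  atom 1: F (halogen, monovalent) → 0 H
  atom 2: C, bond orders sum to 4 (valence 4) → 0 H
  atom 3: C, bond orders sum to 3 (valence 4) → 1 H
  atom 4: N, bond orders sum to 3 (valence 3) → 0 H
  atom 5: C, bond orders sum to 4 (valence 4) → 0 H
  atom 6: O, bond orders sum to 2 (valence 2) → 0 H
  atom 7: C, bond orders sum to 1 (valence 4) → 3 H
  atom 8: C, bond orders sum to 3 (valence 4) → 1 H
  atom 9: C, bond orders sum to 4 (valence 4) → 0 H
  atom 10: Br (halogen, monovalent) → 0 H
Totals → C:6, H:5, Br:1, F:1, N:1, O:1.

C6H5BrFNO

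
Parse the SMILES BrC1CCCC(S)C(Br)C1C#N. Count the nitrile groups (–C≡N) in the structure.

1

The nitrile motif appears at heavy-atom position 11 in the SMILES.
Other groups present: 1 thiol.
Nitrile count: 1.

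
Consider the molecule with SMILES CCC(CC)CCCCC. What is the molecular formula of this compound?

C10H22

Walk through each heavy atom and fill implicit hydrogens from standard valence (C 4, N 3, O 2, S 2, halogen 1):
  atom 1: C, bond orders sum to 1 (valence 4) → 3 H
  atom 2: C, bond orders sum to 2 (valence 4) → 2 H
  atom 3: C, bond orders sum to 3 (valence 4) → 1 H
  atom 4: C, bond orders sum to 2 (valence 4) → 2 H
  atom 5: C, bond orders sum to 1 (valence 4) → 3 H
  atom 6: C, bond orders sum to 2 (valence 4) → 2 H
  atom 7: C, bond orders sum to 2 (valence 4) → 2 H
  atom 8: C, bond orders sum to 2 (valence 4) → 2 H
  atom 9: C, bond orders sum to 2 (valence 4) → 2 H
  atom 10: C, bond orders sum to 1 (valence 4) → 3 H
Totals → C:10, H:22.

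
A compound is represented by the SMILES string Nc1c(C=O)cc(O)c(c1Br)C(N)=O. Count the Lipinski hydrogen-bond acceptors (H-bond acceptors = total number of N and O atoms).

5

N atoms: 2; O atoms: 3.
Lipinski HBA = 2 + 3 = 5.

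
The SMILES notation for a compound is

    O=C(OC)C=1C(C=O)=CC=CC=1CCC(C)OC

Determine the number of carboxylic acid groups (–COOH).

0

Scan the SMILES for the carboxylic acid motif — none present.
Groups that are present: 1 aldehyde, 1 ester, 1 ether.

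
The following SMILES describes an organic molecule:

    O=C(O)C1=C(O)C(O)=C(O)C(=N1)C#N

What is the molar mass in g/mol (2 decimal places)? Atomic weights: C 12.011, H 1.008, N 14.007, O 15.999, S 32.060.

First, the molecular formula is C7H4N2O5 (counting implicit H from valence).
  C: 7 × 12.011 = 84.077
  H: 4 × 1.008 = 4.032
  N: 2 × 14.007 = 28.014
  O: 5 × 15.999 = 79.995
Sum: 7×12.011 + 4×1.008 + 2×14.007 + 5×15.999 = 196.118 → 196.12 g/mol.

196.12 g/mol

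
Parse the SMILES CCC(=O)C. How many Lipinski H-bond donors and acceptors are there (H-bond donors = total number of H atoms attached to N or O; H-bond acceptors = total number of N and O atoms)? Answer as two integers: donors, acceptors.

Donors: find every N or O and count the H atoms it carries.
  atom 4 (O): bond orders sum to 2 → 0 H
Lipinski HBD = 0.
Acceptors: N atoms = 0, O atoms = 1 → HBA = 1.

0, 1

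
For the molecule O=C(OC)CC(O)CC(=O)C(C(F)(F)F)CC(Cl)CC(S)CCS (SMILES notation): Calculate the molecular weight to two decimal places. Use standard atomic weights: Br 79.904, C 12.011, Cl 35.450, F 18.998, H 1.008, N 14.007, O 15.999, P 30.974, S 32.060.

410.89 g/mol

First, the molecular formula is C14H22ClF3O4S2 (counting implicit H from valence).
  C: 14 × 12.011 = 168.154
  Cl: 1 × 35.450 = 35.450
  F: 3 × 18.998 = 56.994
  H: 22 × 1.008 = 22.176
  O: 4 × 15.999 = 63.996
  S: 2 × 32.060 = 64.120
Sum: 14×12.011 + 1×35.450 + 3×18.998 + 22×1.008 + 4×15.999 + 2×32.060 = 410.890 → 410.89 g/mol.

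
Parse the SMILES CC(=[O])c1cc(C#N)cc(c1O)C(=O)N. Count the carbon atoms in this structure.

Count every carbon token in the SMILES (each C, including those in ring-closure positions and inside branches).
Carbon count: 10.

10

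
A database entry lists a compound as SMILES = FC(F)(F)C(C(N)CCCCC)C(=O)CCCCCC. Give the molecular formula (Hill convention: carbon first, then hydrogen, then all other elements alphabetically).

Walk through each heavy atom and fill implicit hydrogens from standard valence (C 4, N 3, O 2, S 2, halogen 1):
  atom 1: F (halogen, monovalent) → 0 H
  atom 2: C, bond orders sum to 4 (valence 4) → 0 H
  atom 3: F (halogen, monovalent) → 0 H
  atom 4: F (halogen, monovalent) → 0 H
  atom 5: C, bond orders sum to 3 (valence 4) → 1 H
  atom 6: C, bond orders sum to 3 (valence 4) → 1 H
  atom 7: N, bond orders sum to 1 (valence 3) → 2 H
  atom 8: C, bond orders sum to 2 (valence 4) → 2 H
  atom 9: C, bond orders sum to 2 (valence 4) → 2 H
  atom 10: C, bond orders sum to 2 (valence 4) → 2 H
  atom 11: C, bond orders sum to 2 (valence 4) → 2 H
  atom 12: C, bond orders sum to 1 (valence 4) → 3 H
  atom 13: C, bond orders sum to 4 (valence 4) → 0 H
  atom 14: O, bond orders sum to 2 (valence 2) → 0 H
  atom 15: C, bond orders sum to 2 (valence 4) → 2 H
  atom 16: C, bond orders sum to 2 (valence 4) → 2 H
  atom 17: C, bond orders sum to 2 (valence 4) → 2 H
  atom 18: C, bond orders sum to 2 (valence 4) → 2 H
  atom 19: C, bond orders sum to 2 (valence 4) → 2 H
  atom 20: C, bond orders sum to 1 (valence 4) → 3 H
Totals → C:15, H:28, F:3, N:1, O:1.

C15H28F3NO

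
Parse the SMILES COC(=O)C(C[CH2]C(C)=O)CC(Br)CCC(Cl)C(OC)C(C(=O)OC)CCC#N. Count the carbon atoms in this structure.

20

Count every carbon token in the SMILES (each C, including those in ring-closure positions and inside branches).
Carbon count: 20.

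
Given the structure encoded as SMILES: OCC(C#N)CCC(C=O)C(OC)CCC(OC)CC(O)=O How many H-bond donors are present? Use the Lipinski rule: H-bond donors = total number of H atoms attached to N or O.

Donors: find every N or O and count the H atoms it carries.
  atom 1 (O): bond orders sum to 1 → 1 H
  atom 5 (N): bond orders sum to 3 → 0 H
  atom 10 (O): bond orders sum to 2 → 0 H
  atom 12 (O): bond orders sum to 2 → 0 H
  atom 17 (O): bond orders sum to 2 → 0 H
  atom 21 (O): bond orders sum to 1 → 1 H
  atom 22 (O): bond orders sum to 2 → 0 H
Lipinski HBD = 2.

2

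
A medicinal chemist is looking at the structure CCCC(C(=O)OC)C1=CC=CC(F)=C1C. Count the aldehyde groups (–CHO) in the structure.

Scan the SMILES for the aldehyde motif — none present.
Groups that are present: 1 ester.

0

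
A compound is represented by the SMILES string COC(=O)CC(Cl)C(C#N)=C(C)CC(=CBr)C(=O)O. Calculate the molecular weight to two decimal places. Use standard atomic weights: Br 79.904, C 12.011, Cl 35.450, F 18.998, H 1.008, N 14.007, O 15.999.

350.59 g/mol

First, the molecular formula is C12H13BrClNO4 (counting implicit H from valence).
  Br: 1 × 79.904 = 79.904
  C: 12 × 12.011 = 144.132
  Cl: 1 × 35.450 = 35.450
  H: 13 × 1.008 = 13.104
  N: 1 × 14.007 = 14.007
  O: 4 × 15.999 = 63.996
Sum: 1×79.904 + 12×12.011 + 1×35.450 + 13×1.008 + 1×14.007 + 4×15.999 = 350.593 → 350.59 g/mol.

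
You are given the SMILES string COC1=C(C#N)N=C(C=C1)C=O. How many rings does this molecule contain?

1

In SMILES, each pair of matching ring-closure digits denotes one ring-closing bond; the number of such bonds equals the number of independent rings.
Ring-closure bonds here: 1.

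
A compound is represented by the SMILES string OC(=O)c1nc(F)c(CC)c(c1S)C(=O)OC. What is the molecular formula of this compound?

C10H10FNO4S

Walk through each heavy atom and fill implicit hydrogens from standard valence (C 4, N 3, O 2, S 2, halogen 1); for lowercase aromatic atoms, an aromatic c carries 1 H when it has two neighbours and 0 H with three, and aromatic n carries 0 H:
  atom 1: O, bond orders sum to 1 (valence 2) → 1 H
  atom 2: C, bond orders sum to 4 (valence 4) → 0 H
  atom 3: O, bond orders sum to 2 (valence 2) → 0 H
  atom 4: aromatic c, 3 neighbours → 0 H
  atom 5: aromatic n, 2 neighbours → 0 H
  atom 6: aromatic c, 3 neighbours → 0 H
  atom 7: F (halogen, monovalent) → 0 H
  atom 8: aromatic c, 3 neighbours → 0 H
  atom 9: C, bond orders sum to 2 (valence 4) → 2 H
  atom 10: C, bond orders sum to 1 (valence 4) → 3 H
  atom 11: aromatic c, 3 neighbours → 0 H
  atom 12: aromatic c, 3 neighbours → 0 H
  atom 13: S, bond orders sum to 1 (valence 2) → 1 H
  atom 14: C, bond orders sum to 4 (valence 4) → 0 H
  atom 15: O, bond orders sum to 2 (valence 2) → 0 H
  atom 16: O, bond orders sum to 2 (valence 2) → 0 H
  atom 17: C, bond orders sum to 1 (valence 4) → 3 H
Totals → C:10, H:10, F:1, N:1, O:4, S:1.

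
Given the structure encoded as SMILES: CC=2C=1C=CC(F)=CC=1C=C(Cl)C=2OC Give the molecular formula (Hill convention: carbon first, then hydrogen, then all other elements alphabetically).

C12H10ClFO

Walk through each heavy atom and fill implicit hydrogens from standard valence (C 4, N 3, O 2, S 2, halogen 1):
  atom 1: C, bond orders sum to 1 (valence 4) → 3 H
  atom 2: C, bond orders sum to 4 (valence 4) → 0 H
  atom 3: C, bond orders sum to 4 (valence 4) → 0 H
  atom 4: C, bond orders sum to 3 (valence 4) → 1 H
  atom 5: C, bond orders sum to 3 (valence 4) → 1 H
  atom 6: C, bond orders sum to 4 (valence 4) → 0 H
  atom 7: F (halogen, monovalent) → 0 H
  atom 8: C, bond orders sum to 3 (valence 4) → 1 H
  atom 9: C, bond orders sum to 4 (valence 4) → 0 H
  atom 10: C, bond orders sum to 3 (valence 4) → 1 H
  atom 11: C, bond orders sum to 4 (valence 4) → 0 H
  atom 12: Cl (halogen, monovalent) → 0 H
  atom 13: C, bond orders sum to 4 (valence 4) → 0 H
  atom 14: O, bond orders sum to 2 (valence 2) → 0 H
  atom 15: C, bond orders sum to 1 (valence 4) → 3 H
Totals → C:12, H:10, Cl:1, F:1, O:1.
In Hill order: C12H10ClFO.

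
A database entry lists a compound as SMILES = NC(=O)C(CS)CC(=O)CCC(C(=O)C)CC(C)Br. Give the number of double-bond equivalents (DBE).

Molecular formula: C13H22BrNO3S.
DoU = (2C + 2 + N − H − X) / 2, where X is the halogen count and O/S are ignored.
    = (2·13 + 2 + 1 − 22 − 1) / 2 = 6 / 2 = 3.

3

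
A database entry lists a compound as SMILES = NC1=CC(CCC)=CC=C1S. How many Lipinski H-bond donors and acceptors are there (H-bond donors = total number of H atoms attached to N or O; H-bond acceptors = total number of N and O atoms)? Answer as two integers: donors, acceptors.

2, 1

Donors: find every N or O and count the H atoms it carries.
  atom 1 (N): bond orders sum to 1 → 2 H
Lipinski HBD = 2.
Acceptors: N atoms = 1, O atoms = 0 → HBA = 1.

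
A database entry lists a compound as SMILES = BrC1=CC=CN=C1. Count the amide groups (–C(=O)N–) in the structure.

Scan the SMILES for the amide motif — none present.

0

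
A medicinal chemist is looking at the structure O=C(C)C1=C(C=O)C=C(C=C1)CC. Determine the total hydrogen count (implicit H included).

Walk through each heavy atom and fill implicit hydrogens from standard valence (C 4, N 3, O 2, S 2, halogen 1):
  atom 1: O, bond orders sum to 2 (valence 2) → 0 H
  atom 2: C, bond orders sum to 4 (valence 4) → 0 H
  atom 3: C, bond orders sum to 1 (valence 4) → 3 H
  atom 4: C, bond orders sum to 4 (valence 4) → 0 H
  atom 5: C, bond orders sum to 4 (valence 4) → 0 H
  atom 6: C, bond orders sum to 3 (valence 4) → 1 H
  atom 7: O, bond orders sum to 2 (valence 2) → 0 H
  atom 8: C, bond orders sum to 3 (valence 4) → 1 H
  atom 9: C, bond orders sum to 4 (valence 4) → 0 H
  atom 10: C, bond orders sum to 3 (valence 4) → 1 H
  atom 11: C, bond orders sum to 3 (valence 4) → 1 H
  atom 12: C, bond orders sum to 2 (valence 4) → 2 H
  atom 13: C, bond orders sum to 1 (valence 4) → 3 H
Total hydrogens: 12.

12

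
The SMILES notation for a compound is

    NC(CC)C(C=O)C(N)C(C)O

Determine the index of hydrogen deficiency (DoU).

Degree of unsaturation = (number of rings) + (number of π bonds).
Ring closures in the SMILES: 0.
π bonds: 1 double bond (each 1 DoU) → 1 DoU from unsaturation.
Total DoU = 0 + 1 = 1.

1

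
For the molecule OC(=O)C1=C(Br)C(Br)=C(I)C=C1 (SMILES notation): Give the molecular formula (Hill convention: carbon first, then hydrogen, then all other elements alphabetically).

C7H3Br2IO2

Walk through each heavy atom and fill implicit hydrogens from standard valence (C 4, N 3, O 2, S 2, halogen 1):
  atom 1: O, bond orders sum to 1 (valence 2) → 1 H
  atom 2: C, bond orders sum to 4 (valence 4) → 0 H
  atom 3: O, bond orders sum to 2 (valence 2) → 0 H
  atom 4: C, bond orders sum to 4 (valence 4) → 0 H
  atom 5: C, bond orders sum to 4 (valence 4) → 0 H
  atom 6: Br (halogen, monovalent) → 0 H
  atom 7: C, bond orders sum to 4 (valence 4) → 0 H
  atom 8: Br (halogen, monovalent) → 0 H
  atom 9: C, bond orders sum to 4 (valence 4) → 0 H
  atom 10: I (halogen, monovalent) → 0 H
  atom 11: C, bond orders sum to 3 (valence 4) → 1 H
  atom 12: C, bond orders sum to 3 (valence 4) → 1 H
Totals → C:7, H:3, Br:2, I:1, O:2.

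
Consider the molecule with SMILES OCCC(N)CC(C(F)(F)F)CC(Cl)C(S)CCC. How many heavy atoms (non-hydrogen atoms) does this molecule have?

Every atom symbol written in the SMILES (organic subset) is one heavy atom; implicit H are not written.
Heavy atoms by element → C:12, Cl:1, F:3, N:1, O:1, S:1.
Total: 19.

19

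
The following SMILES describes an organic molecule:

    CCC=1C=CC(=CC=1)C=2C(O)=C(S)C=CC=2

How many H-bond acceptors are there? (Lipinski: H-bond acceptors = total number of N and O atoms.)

N atoms: 0; O atoms: 1.
Lipinski HBA = 0 + 1 = 1.

1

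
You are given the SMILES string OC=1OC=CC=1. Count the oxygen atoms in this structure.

2

Scan the SMILES for O atoms (remember two-letter symbols like Cl and Br are single atoms).
Oxygen count: 2.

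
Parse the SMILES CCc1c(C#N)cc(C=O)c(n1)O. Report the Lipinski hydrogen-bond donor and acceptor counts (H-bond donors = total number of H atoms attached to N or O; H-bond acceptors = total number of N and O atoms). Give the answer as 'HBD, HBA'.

1, 4

Donors: find every N or O and count the H atoms it carries.
  atom 6 (N): bond orders sum to 3 → 0 H
  atom 10 (O): bond orders sum to 2 → 0 H
  atom 12 (N): bond orders sum to 3 → 0 H
  atom 13 (O): bond orders sum to 1 → 1 H
Lipinski HBD = 1.
Acceptors: N atoms = 2, O atoms = 2 → HBA = 4.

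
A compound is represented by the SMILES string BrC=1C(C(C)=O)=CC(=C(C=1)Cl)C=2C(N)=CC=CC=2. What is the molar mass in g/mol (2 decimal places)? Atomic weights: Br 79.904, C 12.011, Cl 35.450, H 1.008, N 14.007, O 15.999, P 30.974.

First, the molecular formula is C14H11BrClNO (counting implicit H from valence).
  Br: 1 × 79.904 = 79.904
  C: 14 × 12.011 = 168.154
  Cl: 1 × 35.450 = 35.450
  H: 11 × 1.008 = 11.088
  N: 1 × 14.007 = 14.007
  O: 1 × 15.999 = 15.999
Sum: 1×79.904 + 14×12.011 + 1×35.450 + 11×1.008 + 1×14.007 + 1×15.999 = 324.602 → 324.60 g/mol.

324.60 g/mol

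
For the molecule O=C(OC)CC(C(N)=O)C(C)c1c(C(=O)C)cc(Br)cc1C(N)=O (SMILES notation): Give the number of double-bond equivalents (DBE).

Molecular formula: C16H19BrN2O5.
DoU = (2C + 2 + N − H − X) / 2, where X is the halogen count and O/S are ignored.
    = (2·16 + 2 + 2 − 19 − 1) / 2 = 16 / 2 = 8.

8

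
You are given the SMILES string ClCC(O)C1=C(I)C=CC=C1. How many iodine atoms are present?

1

Scan the SMILES for I atoms (remember two-letter symbols like Cl and Br are single atoms).
Iodine count: 1.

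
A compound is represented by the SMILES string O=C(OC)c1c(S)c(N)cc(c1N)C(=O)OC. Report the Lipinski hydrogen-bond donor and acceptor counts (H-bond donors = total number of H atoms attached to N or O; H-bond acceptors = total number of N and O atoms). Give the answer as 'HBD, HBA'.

4, 6

Donors: find every N or O and count the H atoms it carries.
  atom 1 (O): bond orders sum to 2 → 0 H
  atom 3 (O): bond orders sum to 2 → 0 H
  atom 9 (N): bond orders sum to 1 → 2 H
  atom 13 (N): bond orders sum to 1 → 2 H
  atom 15 (O): bond orders sum to 2 → 0 H
  atom 16 (O): bond orders sum to 2 → 0 H
Lipinski HBD = 4.
Acceptors: N atoms = 2, O atoms = 4 → HBA = 6.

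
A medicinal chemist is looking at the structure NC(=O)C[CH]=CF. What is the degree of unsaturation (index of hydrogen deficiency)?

Degree of unsaturation = (number of rings) + (number of π bonds).
Ring closures in the SMILES: 0.
π bonds: 2 double bonds (each 1 DoU) → 2 DoU from unsaturation.
Total DoU = 0 + 2 = 2.

2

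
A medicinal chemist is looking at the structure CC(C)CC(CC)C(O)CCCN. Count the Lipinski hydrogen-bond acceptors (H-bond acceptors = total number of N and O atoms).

N atoms: 1; O atoms: 1.
Lipinski HBA = 1 + 1 = 2.

2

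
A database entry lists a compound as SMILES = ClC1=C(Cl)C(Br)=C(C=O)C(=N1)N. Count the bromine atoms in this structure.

Scan the SMILES for Br atoms (remember two-letter symbols like Cl and Br are single atoms).
Bromine count: 1.

1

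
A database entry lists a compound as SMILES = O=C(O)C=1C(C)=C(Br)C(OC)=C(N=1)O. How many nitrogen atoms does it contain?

Scan the SMILES for N atoms (remember two-letter symbols like Cl and Br are single atoms).
Nitrogen count: 1.

1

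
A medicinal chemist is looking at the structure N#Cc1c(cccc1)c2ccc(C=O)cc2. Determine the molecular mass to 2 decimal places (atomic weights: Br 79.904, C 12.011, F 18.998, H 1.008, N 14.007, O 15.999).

First, the molecular formula is C14H9NO (counting implicit H from valence).
  C: 14 × 12.011 = 168.154
  H: 9 × 1.008 = 9.072
  N: 1 × 14.007 = 14.007
  O: 1 × 15.999 = 15.999
Sum: 14×12.011 + 9×1.008 + 1×14.007 + 1×15.999 = 207.232 → 207.23 g/mol.

207.23 g/mol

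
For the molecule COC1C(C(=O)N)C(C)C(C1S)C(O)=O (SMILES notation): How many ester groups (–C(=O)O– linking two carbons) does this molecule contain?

Scan the SMILES for the ester motif — none present.
Groups that are present: 1 amide, 1 carboxylic acid, 1 ether, 1 thiol.

0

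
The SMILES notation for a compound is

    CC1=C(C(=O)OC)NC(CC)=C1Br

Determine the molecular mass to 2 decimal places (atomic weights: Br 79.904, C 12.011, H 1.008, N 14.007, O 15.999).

246.10 g/mol

First, the molecular formula is C9H12BrNO2 (counting implicit H from valence).
  Br: 1 × 79.904 = 79.904
  C: 9 × 12.011 = 108.099
  H: 12 × 1.008 = 12.096
  N: 1 × 14.007 = 14.007
  O: 2 × 15.999 = 31.998
Sum: 1×79.904 + 9×12.011 + 12×1.008 + 1×14.007 + 2×15.999 = 246.104 → 246.10 g/mol.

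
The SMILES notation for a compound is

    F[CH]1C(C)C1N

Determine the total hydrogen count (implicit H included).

8

Walk through each heavy atom and fill implicit hydrogens from standard valence (C 4, N 3, O 2, S 2, halogen 1):
  atom 1: F (halogen, monovalent) → 0 H
  atom 2: C with explicit H count 1
  atom 3: C, bond orders sum to 3 (valence 4) → 1 H
  atom 4: C, bond orders sum to 1 (valence 4) → 3 H
  atom 5: C, bond orders sum to 3 (valence 4) → 1 H
  atom 6: N, bond orders sum to 1 (valence 3) → 2 H
Total hydrogens: 8.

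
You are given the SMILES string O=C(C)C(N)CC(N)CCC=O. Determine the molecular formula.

Walk through each heavy atom and fill implicit hydrogens from standard valence (C 4, N 3, O 2, S 2, halogen 1):
  atom 1: O, bond orders sum to 2 (valence 2) → 0 H
  atom 2: C, bond orders sum to 4 (valence 4) → 0 H
  atom 3: C, bond orders sum to 1 (valence 4) → 3 H
  atom 4: C, bond orders sum to 3 (valence 4) → 1 H
  atom 5: N, bond orders sum to 1 (valence 3) → 2 H
  atom 6: C, bond orders sum to 2 (valence 4) → 2 H
  atom 7: C, bond orders sum to 3 (valence 4) → 1 H
  atom 8: N, bond orders sum to 1 (valence 3) → 2 H
  atom 9: C, bond orders sum to 2 (valence 4) → 2 H
  atom 10: C, bond orders sum to 2 (valence 4) → 2 H
  atom 11: C, bond orders sum to 3 (valence 4) → 1 H
  atom 12: O, bond orders sum to 2 (valence 2) → 0 H
Totals → C:8, H:16, N:2, O:2.

C8H16N2O2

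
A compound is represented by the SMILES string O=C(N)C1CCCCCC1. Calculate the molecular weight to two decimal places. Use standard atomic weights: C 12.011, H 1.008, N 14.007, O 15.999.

141.21 g/mol

First, the molecular formula is C8H15NO (counting implicit H from valence).
  C: 8 × 12.011 = 96.088
  H: 15 × 1.008 = 15.120
  N: 1 × 14.007 = 14.007
  O: 1 × 15.999 = 15.999
Sum: 8×12.011 + 15×1.008 + 1×14.007 + 1×15.999 = 141.214 → 141.21 g/mol.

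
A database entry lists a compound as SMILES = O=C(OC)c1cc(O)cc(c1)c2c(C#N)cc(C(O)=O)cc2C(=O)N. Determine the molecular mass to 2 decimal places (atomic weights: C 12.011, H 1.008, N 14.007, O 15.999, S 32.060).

340.29 g/mol

First, the molecular formula is C17H12N2O6 (counting implicit H from valence).
  C: 17 × 12.011 = 204.187
  H: 12 × 1.008 = 12.096
  N: 2 × 14.007 = 28.014
  O: 6 × 15.999 = 95.994
Sum: 17×12.011 + 12×1.008 + 2×14.007 + 6×15.999 = 340.291 → 340.29 g/mol.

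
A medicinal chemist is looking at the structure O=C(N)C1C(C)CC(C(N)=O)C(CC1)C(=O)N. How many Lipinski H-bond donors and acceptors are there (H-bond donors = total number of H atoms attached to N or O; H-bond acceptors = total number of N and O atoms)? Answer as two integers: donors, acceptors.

6, 6

Donors: find every N or O and count the H atoms it carries.
  atom 1 (O): bond orders sum to 2 → 0 H
  atom 3 (N): bond orders sum to 1 → 2 H
  atom 10 (N): bond orders sum to 1 → 2 H
  atom 11 (O): bond orders sum to 2 → 0 H
  atom 16 (O): bond orders sum to 2 → 0 H
  atom 17 (N): bond orders sum to 1 → 2 H
Lipinski HBD = 6.
Acceptors: N atoms = 3, O atoms = 3 → HBA = 6.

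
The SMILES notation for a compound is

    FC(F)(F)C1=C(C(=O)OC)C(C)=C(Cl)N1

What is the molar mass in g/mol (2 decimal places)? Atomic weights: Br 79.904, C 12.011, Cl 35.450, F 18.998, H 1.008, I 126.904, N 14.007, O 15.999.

First, the molecular formula is C8H7ClF3NO2 (counting implicit H from valence).
  C: 8 × 12.011 = 96.088
  Cl: 1 × 35.450 = 35.450
  F: 3 × 18.998 = 56.994
  H: 7 × 1.008 = 7.056
  N: 1 × 14.007 = 14.007
  O: 2 × 15.999 = 31.998
Sum: 8×12.011 + 1×35.450 + 3×18.998 + 7×1.008 + 1×14.007 + 2×15.999 = 241.593 → 241.59 g/mol.

241.59 g/mol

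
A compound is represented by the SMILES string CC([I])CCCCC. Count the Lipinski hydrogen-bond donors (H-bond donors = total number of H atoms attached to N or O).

Donors: find every N or O and count the H atoms it carries.
  (no N or O atoms present)
Lipinski HBD = 0.

0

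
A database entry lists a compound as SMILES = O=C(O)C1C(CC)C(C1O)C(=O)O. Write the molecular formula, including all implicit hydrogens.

C8H12O5

Walk through each heavy atom and fill implicit hydrogens from standard valence (C 4, N 3, O 2, S 2, halogen 1):
  atom 1: O, bond orders sum to 2 (valence 2) → 0 H
  atom 2: C, bond orders sum to 4 (valence 4) → 0 H
  atom 3: O, bond orders sum to 1 (valence 2) → 1 H
  atom 4: C, bond orders sum to 3 (valence 4) → 1 H
  atom 5: C, bond orders sum to 3 (valence 4) → 1 H
  atom 6: C, bond orders sum to 2 (valence 4) → 2 H
  atom 7: C, bond orders sum to 1 (valence 4) → 3 H
  atom 8: C, bond orders sum to 3 (valence 4) → 1 H
  atom 9: C, bond orders sum to 3 (valence 4) → 1 H
  atom 10: O, bond orders sum to 1 (valence 2) → 1 H
  atom 11: C, bond orders sum to 4 (valence 4) → 0 H
  atom 12: O, bond orders sum to 2 (valence 2) → 0 H
  atom 13: O, bond orders sum to 1 (valence 2) → 1 H
Totals → C:8, H:12, O:5.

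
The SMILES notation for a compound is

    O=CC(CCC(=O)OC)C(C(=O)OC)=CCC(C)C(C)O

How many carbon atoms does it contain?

Count every carbon token in the SMILES (each C, including those in ring-closure positions and inside branches).
Carbon count: 15.

15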